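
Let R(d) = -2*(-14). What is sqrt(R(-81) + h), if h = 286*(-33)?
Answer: I*sqrt(9410) ≈ 97.005*I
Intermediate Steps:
R(d) = 28
h = -9438
sqrt(R(-81) + h) = sqrt(28 - 9438) = sqrt(-9410) = I*sqrt(9410)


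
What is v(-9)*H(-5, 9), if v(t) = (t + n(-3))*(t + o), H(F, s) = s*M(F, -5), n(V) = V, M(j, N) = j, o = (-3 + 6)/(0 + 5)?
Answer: -4536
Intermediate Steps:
o = ⅗ (o = 3/5 = 3*(⅕) = ⅗ ≈ 0.60000)
H(F, s) = F*s (H(F, s) = s*F = F*s)
v(t) = (-3 + t)*(⅗ + t) (v(t) = (t - 3)*(t + ⅗) = (-3 + t)*(⅗ + t))
v(-9)*H(-5, 9) = (-9/5 + (-9)² - 12/5*(-9))*(-5*9) = (-9/5 + 81 + 108/5)*(-45) = (504/5)*(-45) = -4536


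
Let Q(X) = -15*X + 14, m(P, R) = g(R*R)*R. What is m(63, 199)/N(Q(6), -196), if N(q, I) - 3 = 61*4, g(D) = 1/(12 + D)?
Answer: 199/9784411 ≈ 2.0338e-5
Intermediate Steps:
m(P, R) = R/(12 + R²) (m(P, R) = R/(12 + R*R) = R/(12 + R²))
Q(X) = 14 - 15*X
N(q, I) = 247 (N(q, I) = 3 + 61*4 = 3 + 244 = 247)
m(63, 199)/N(Q(6), -196) = (199/(12 + 199²))/247 = (199/(12 + 39601))*(1/247) = (199/39613)*(1/247) = 199/9784411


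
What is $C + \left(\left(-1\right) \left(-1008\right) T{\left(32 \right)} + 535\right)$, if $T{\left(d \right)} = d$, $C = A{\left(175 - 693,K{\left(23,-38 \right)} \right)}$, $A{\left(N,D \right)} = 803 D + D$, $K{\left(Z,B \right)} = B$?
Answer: $2239$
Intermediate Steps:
$A{\left(N,D \right)} = 804 D$
$C = -30552$ ($C = 804 \left(-38\right) = -30552$)
$C + \left(\left(-1\right) \left(-1008\right) T{\left(32 \right)} + 535\right) = -30552 + \left(\left(-1\right) \left(-1008\right) 32 + 535\right) = -30552 + \left(1008 \cdot 32 + 535\right) = -30552 + \left(32256 + 535\right) = -30552 + 32791 = 2239$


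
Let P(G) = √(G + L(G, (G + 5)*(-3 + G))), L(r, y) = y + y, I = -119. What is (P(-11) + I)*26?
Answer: -3094 + 26*√157 ≈ -2768.2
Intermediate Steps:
L(r, y) = 2*y
P(G) = √(G + 2*(-3 + G)*(5 + G)) (P(G) = √(G + 2*((G + 5)*(-3 + G))) = √(G + 2*((5 + G)*(-3 + G))) = √(G + 2*((-3 + G)*(5 + G))) = √(G + 2*(-3 + G)*(5 + G)))
(P(-11) + I)*26 = (√(-30 + 2*(-11)² + 5*(-11)) - 119)*26 = (√(-30 + 2*121 - 55) - 119)*26 = (√(-30 + 242 - 55) - 119)*26 = (√157 - 119)*26 = (-119 + √157)*26 = -3094 + 26*√157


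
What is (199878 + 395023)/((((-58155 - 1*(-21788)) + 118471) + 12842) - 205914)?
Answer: -6133/1144 ≈ -5.3610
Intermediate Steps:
(199878 + 395023)/((((-58155 - 1*(-21788)) + 118471) + 12842) - 205914) = 594901/((((-58155 + 21788) + 118471) + 12842) - 205914) = 594901/(((-36367 + 118471) + 12842) - 205914) = 594901/((82104 + 12842) - 205914) = 594901/(94946 - 205914) = 594901/(-110968) = 594901*(-1/110968) = -6133/1144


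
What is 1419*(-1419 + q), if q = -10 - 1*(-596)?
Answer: -1182027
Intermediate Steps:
q = 586 (q = -10 + 596 = 586)
1419*(-1419 + q) = 1419*(-1419 + 586) = 1419*(-833) = -1182027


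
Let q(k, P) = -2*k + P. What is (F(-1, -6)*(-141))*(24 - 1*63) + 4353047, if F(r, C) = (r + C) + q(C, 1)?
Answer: 4386041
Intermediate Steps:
q(k, P) = P - 2*k
F(r, C) = 1 + r - C (F(r, C) = (r + C) + (1 - 2*C) = (C + r) + (1 - 2*C) = 1 + r - C)
(F(-1, -6)*(-141))*(24 - 1*63) + 4353047 = ((1 - 1 - 1*(-6))*(-141))*(24 - 1*63) + 4353047 = ((1 - 1 + 6)*(-141))*(24 - 63) + 4353047 = (6*(-141))*(-39) + 4353047 = -846*(-39) + 4353047 = 32994 + 4353047 = 4386041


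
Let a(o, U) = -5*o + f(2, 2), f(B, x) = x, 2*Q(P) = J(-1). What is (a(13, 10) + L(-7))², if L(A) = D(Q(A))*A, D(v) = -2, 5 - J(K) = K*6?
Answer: 2401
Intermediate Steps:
J(K) = 5 - 6*K (J(K) = 5 - K*6 = 5 - 6*K)
Q(P) = 11/2 (Q(P) = (5 - 6*(-1))/2 = (5 + 6)/2 = (½)*11 = 11/2)
a(o, U) = 2 - 5*o (a(o, U) = -5*o + 2 = 2 - 5*o)
L(A) = -2*A
(a(13, 10) + L(-7))² = ((2 - 5*13) - 2*(-7))² = ((2 - 65) + 14)² = (-63 + 14)² = (-49)² = 2401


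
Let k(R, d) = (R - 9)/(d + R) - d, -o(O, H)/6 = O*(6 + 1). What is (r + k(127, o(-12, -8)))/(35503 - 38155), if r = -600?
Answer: 348253/836706 ≈ 0.41622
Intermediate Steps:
o(O, H) = -42*O (o(O, H) = -6*O*(6 + 1) = -6*O*7 = -42*O)
k(R, d) = -d + (-9 + R)/(R + d) (k(R, d) = (-9 + R)/(R + d) - d = -d + (-9 + R)/(R + d))
(r + k(127, o(-12, -8)))/(35503 - 38155) = (-600 + (-9 + 127 - (-42*(-12))² - 1*127*(-42*(-12)))/(127 - 42*(-12)))/(35503 - 38155) = (-600 + (-9 + 127 - 1*504² - 1*127*504)/(127 + 504))/(-2652) = (-600 + (-9 + 127 - 1*254016 - 64008)/631)*(-1/2652) = (-600 + (-9 + 127 - 254016 - 64008)/631)*(-1/2652) = (-600 + (1/631)*(-317906))*(-1/2652) = (-600 - 317906/631)*(-1/2652) = -696506/631*(-1/2652) = 348253/836706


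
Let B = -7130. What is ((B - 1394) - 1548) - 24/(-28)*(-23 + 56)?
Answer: -70306/7 ≈ -10044.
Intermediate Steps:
((B - 1394) - 1548) - 24/(-28)*(-23 + 56) = ((-7130 - 1394) - 1548) - 24/(-28)*(-23 + 56) = (-8524 - 1548) - 24*(-1/28)*33 = -10072 - (-6)*33/7 = -10072 - 1*(-198/7) = -10072 + 198/7 = -70306/7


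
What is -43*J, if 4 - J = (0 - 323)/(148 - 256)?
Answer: -4687/108 ≈ -43.398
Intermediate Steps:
J = 109/108 (J = 4 - (0 - 323)/(148 - 256) = 4 - (-323)/(-108) = 4 - (-323)*(-1)/108 = 4 - 1*323/108 = 4 - 323/108 = 109/108 ≈ 1.0093)
-43*J = -43*109/108 = -4687/108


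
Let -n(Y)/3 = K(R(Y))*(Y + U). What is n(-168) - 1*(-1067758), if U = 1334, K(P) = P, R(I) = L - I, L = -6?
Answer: 501082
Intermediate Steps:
R(I) = -6 - I
n(Y) = -3*(-6 - Y)*(1334 + Y) (n(Y) = -3*(-6 - Y)*(Y + 1334) = -3*(-6 - Y)*(1334 + Y))
n(-168) - 1*(-1067758) = 3*(6 - 168)*(1334 - 168) - 1*(-1067758) = 3*(-162)*1166 + 1067758 = -566676 + 1067758 = 501082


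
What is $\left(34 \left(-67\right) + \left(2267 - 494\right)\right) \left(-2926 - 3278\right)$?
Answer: $3133020$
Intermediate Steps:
$\left(34 \left(-67\right) + \left(2267 - 494\right)\right) \left(-2926 - 3278\right) = \left(-2278 + \left(2267 - 494\right)\right) \left(-6204\right) = \left(-2278 + 1773\right) \left(-6204\right) = \left(-505\right) \left(-6204\right) = 3133020$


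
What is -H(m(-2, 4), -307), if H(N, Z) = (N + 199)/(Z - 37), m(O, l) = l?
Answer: 203/344 ≈ 0.59012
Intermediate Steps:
H(N, Z) = (199 + N)/(-37 + Z)
-H(m(-2, 4), -307) = -(199 + 4)/(-37 - 307) = -203/(-344) = -(-1)*203/344 = -1*(-203/344) = 203/344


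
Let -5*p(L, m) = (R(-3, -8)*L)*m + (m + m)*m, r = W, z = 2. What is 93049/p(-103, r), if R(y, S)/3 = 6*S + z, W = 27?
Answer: -465245/385236 ≈ -1.2077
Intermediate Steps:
r = 27
R(y, S) = 6 + 18*S (R(y, S) = 3*(6*S + 2) = 3*(2 + 6*S) = 6 + 18*S)
p(L, m) = -2*m**2/5 + 138*L*m/5 (p(L, m) = -(((6 + 18*(-8))*L)*m + (m + m)*m)/5 = -(((6 - 144)*L)*m + (2*m)*m)/5 = -((-138*L)*m + 2*m**2)/5 = -(-138*L*m + 2*m**2)/5 = -(2*m**2 - 138*L*m)/5 = -2*m**2/5 + 138*L*m/5)
93049/p(-103, r) = 93049/(((2/5)*27*(-1*27 + 69*(-103)))) = 93049/(((2/5)*27*(-27 - 7107))) = 93049/(((2/5)*27*(-7134))) = 93049/(-385236/5) = 93049*(-5/385236) = -465245/385236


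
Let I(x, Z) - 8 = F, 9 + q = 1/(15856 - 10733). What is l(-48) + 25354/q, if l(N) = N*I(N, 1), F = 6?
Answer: -80435887/23053 ≈ -3489.2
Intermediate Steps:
q = -46106/5123 (q = -9 + 1/(15856 - 10733) = -9 + 1/5123 = -46106/5123 ≈ -8.9998)
I(x, Z) = 14 (I(x, Z) = 8 + 6 = 14)
l(N) = 14*N (l(N) = N*14 = 14*N)
l(-48) + 25354/q = 14*(-48) + 25354/(-46106/5123) = -672 + 25354*(-5123/46106) = -672 - 64944271/23053 = -80435887/23053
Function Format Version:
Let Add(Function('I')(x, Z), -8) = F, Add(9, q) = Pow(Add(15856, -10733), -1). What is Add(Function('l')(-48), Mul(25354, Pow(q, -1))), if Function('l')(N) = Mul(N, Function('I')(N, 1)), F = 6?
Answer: Rational(-80435887, 23053) ≈ -3489.2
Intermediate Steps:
q = Rational(-46106, 5123) (q = Add(-9, Pow(Add(15856, -10733), -1)) = Add(-9, Pow(5123, -1)) = Add(-9, Rational(1, 5123)) = Rational(-46106, 5123) ≈ -8.9998)
Function('I')(x, Z) = 14 (Function('I')(x, Z) = Add(8, 6) = 14)
Function('l')(N) = Mul(14, N) (Function('l')(N) = Mul(N, 14) = Mul(14, N))
Add(Function('l')(-48), Mul(25354, Pow(q, -1))) = Add(Mul(14, -48), Mul(25354, Pow(Rational(-46106, 5123), -1))) = Add(-672, Mul(25354, Rational(-5123, 46106))) = Add(-672, Rational(-64944271, 23053)) = Rational(-80435887, 23053)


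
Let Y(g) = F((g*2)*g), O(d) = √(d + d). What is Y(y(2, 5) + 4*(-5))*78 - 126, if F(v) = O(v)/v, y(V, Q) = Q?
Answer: -604/5 ≈ -120.80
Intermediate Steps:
O(d) = √2*√d (O(d) = √(2*d) = √2*√d)
F(v) = √2/√v (F(v) = (√2*√v)/v = √2/√v)
Y(g) = (g²)^(-½) (Y(g) = √2/√((g*2)*g) = √2/√((2*g)*g) = √2/√(2*g²) = √2*(√2/(2*√(g²))) = (g²)^(-½))
Y(y(2, 5) + 4*(-5))*78 - 126 = (√((5 + 4*(-5))²)/(5 + 4*(-5))²)*78 - 126 = (√((5 - 20)²)/(5 - 20)²)*78 - 126 = (√((-15)²)/(-15)²)*78 - 126 = (√225/225)*78 - 126 = ((1/225)*15)*78 - 126 = (1/15)*78 - 126 = 26/5 - 126 = -604/5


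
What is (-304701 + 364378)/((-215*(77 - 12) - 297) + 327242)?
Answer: 59677/312970 ≈ 0.19068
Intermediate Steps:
(-304701 + 364378)/((-215*(77 - 12) - 297) + 327242) = 59677/((-215*65 - 297) + 327242) = 59677/((-13975 - 297) + 327242) = 59677/(-14272 + 327242) = 59677/312970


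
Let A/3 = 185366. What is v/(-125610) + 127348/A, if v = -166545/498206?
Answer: 265649553477703/1160014045107156 ≈ 0.22901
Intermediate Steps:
A = 556098 (A = 3*185366 = 556098)
v = -166545/498206 (v = -166545*1/498206 = -166545/498206 ≈ -0.33429)
v/(-125610) + 127348/A = -166545/498206/(-125610) + 127348/556098 = -166545/498206*(-1/125610) + 127348*(1/556098) = 11103/4171977044 + 63674/278049 = 265649553477703/1160014045107156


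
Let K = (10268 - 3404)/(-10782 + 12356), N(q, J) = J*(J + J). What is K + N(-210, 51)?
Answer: 4097406/787 ≈ 5206.4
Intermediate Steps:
N(q, J) = 2*J² (N(q, J) = J*(2*J) = 2*J²)
K = 3432/787 (K = 6864/1574 = 6864*(1/1574) = 3432/787 ≈ 4.3609)
K + N(-210, 51) = 3432/787 + 2*51² = 3432/787 + 2*2601 = 3432/787 + 5202 = 4097406/787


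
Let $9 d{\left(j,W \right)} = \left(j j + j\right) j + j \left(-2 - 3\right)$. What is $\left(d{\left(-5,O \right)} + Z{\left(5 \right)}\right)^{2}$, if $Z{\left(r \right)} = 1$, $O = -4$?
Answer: $\frac{484}{9} \approx 53.778$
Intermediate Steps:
$d{\left(j,W \right)} = - \frac{5 j}{9} + \frac{j \left(j + j^{2}\right)}{9}$ ($d{\left(j,W \right)} = \frac{\left(j j + j\right) j + j \left(-2 - 3\right)}{9} = \frac{\left(j^{2} + j\right) j + j \left(-5\right)}{9} = \frac{\left(j + j^{2}\right) j - 5 j}{9} = \frac{j \left(j + j^{2}\right) - 5 j}{9} = \frac{- 5 j + j \left(j + j^{2}\right)}{9} = - \frac{5 j}{9} + \frac{j \left(j + j^{2}\right)}{9}$)
$\left(d{\left(-5,O \right)} + Z{\left(5 \right)}\right)^{2} = \left(\frac{1}{9} \left(-5\right) \left(-5 - 5 + \left(-5\right)^{2}\right) + 1\right)^{2} = \left(\frac{1}{9} \left(-5\right) \left(-5 - 5 + 25\right) + 1\right)^{2} = \left(\frac{1}{9} \left(-5\right) 15 + 1\right)^{2} = \left(- \frac{25}{3} + 1\right)^{2} = \left(- \frac{22}{3}\right)^{2} = \frac{484}{9}$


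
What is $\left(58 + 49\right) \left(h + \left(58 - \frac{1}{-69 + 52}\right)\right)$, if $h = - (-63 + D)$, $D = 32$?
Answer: $\frac{161998}{17} \approx 9529.3$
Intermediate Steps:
$h = 31$ ($h = - (-63 + 32) = \left(-1\right) \left(-31\right) = 31$)
$\left(58 + 49\right) \left(h + \left(58 - \frac{1}{-69 + 52}\right)\right) = \left(58 + 49\right) \left(31 + \left(58 - \frac{1}{-69 + 52}\right)\right) = 107 \left(31 + \left(58 - \frac{1}{-17}\right)\right) = 107 \left(31 + \left(58 - - \frac{1}{17}\right)\right) = 107 \left(31 + \left(58 + \frac{1}{17}\right)\right) = 107 \left(31 + \frac{987}{17}\right) = 107 \cdot \frac{1514}{17} = \frac{161998}{17}$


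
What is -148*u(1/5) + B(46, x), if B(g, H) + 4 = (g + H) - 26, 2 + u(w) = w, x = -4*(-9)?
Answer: 1592/5 ≈ 318.40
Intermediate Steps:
x = 36
u(w) = -2 + w
B(g, H) = -30 + H + g (B(g, H) = -4 + ((g + H) - 26) = -4 + ((H + g) - 26) = -4 + (-26 + H + g) = -30 + H + g)
-148*u(1/5) + B(46, x) = -148*(-2 + 1/5) + (-30 + 36 + 46) = -148*(-2 + ⅕) + 52 = -148*(-9/5) + 52 = 1332/5 + 52 = 1592/5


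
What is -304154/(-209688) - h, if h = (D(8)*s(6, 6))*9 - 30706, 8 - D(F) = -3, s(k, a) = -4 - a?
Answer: 3323287501/104844 ≈ 31697.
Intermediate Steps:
D(F) = 11 (D(F) = 8 - 1*(-3) = 8 + 3 = 11)
h = -31696 (h = (11*(-4 - 1*6))*9 - 30706 = (11*(-4 - 6))*9 - 30706 = (11*(-10))*9 - 30706 = -110*9 - 30706 = -990 - 30706 = -31696)
-304154/(-209688) - h = -304154/(-209688) - 1*(-31696) = -304154*(-1/209688) + 31696 = 152077/104844 + 31696 = 3323287501/104844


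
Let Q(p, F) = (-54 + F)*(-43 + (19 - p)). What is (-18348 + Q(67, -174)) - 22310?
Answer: -19910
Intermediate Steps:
Q(p, F) = (-54 + F)*(-24 - p)
(-18348 + Q(67, -174)) - 22310 = (-18348 + (1296 - 24*(-174) + 54*67 - 1*(-174)*67)) - 22310 = (-18348 + (1296 + 4176 + 3618 + 11658)) - 22310 = (-18348 + 20748) - 22310 = 2400 - 22310 = -19910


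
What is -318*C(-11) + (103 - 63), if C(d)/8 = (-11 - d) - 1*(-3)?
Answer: -7592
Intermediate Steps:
C(d) = -64 - 8*d (C(d) = 8*((-11 - d) - 1*(-3)) = 8*((-11 - d) + 3) = 8*(-8 - d) = -64 - 8*d)
-318*C(-11) + (103 - 63) = -318*(-64 - 8*(-11)) + (103 - 63) = -318*(-64 + 88) + 40 = -318*24 + 40 = -7632 + 40 = -7592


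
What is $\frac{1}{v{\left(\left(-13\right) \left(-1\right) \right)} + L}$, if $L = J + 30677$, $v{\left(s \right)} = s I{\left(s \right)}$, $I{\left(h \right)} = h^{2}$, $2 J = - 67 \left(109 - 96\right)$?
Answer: $\frac{2}{64877} \approx 3.0828 \cdot 10^{-5}$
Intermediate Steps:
$J = - \frac{871}{2}$ ($J = \frac{\left(-67\right) \left(109 - 96\right)}{2} = \frac{\left(-67\right) 13}{2} = \frac{1}{2} \left(-871\right) = - \frac{871}{2} \approx -435.5$)
$v{\left(s \right)} = s^{3}$ ($v{\left(s \right)} = s s^{2} = s^{3}$)
$L = \frac{60483}{2}$ ($L = - \frac{871}{2} + 30677 = \frac{60483}{2} \approx 30242.0$)
$\frac{1}{v{\left(\left(-13\right) \left(-1\right) \right)} + L} = \frac{1}{\left(\left(-13\right) \left(-1\right)\right)^{3} + \frac{60483}{2}} = \frac{1}{13^{3} + \frac{60483}{2}} = \frac{1}{2197 + \frac{60483}{2}} = \frac{1}{\frac{64877}{2}} = \frac{2}{64877}$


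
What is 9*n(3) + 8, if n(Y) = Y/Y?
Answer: 17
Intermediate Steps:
n(Y) = 1
9*n(3) + 8 = 9*1 + 8 = 9 + 8 = 17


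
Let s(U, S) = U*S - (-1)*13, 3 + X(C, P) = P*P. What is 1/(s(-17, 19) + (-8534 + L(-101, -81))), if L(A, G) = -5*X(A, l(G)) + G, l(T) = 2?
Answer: -1/8930 ≈ -0.00011198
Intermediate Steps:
X(C, P) = -3 + P**2 (X(C, P) = -3 + P*P = -3 + P**2)
L(A, G) = -5 + G (L(A, G) = -5*(-3 + 2**2) + G = -5*(-3 + 4) + G = -5*1 + G = -5 + G)
s(U, S) = 13 + S*U (s(U, S) = S*U - 1*(-13) = S*U + 13 = 13 + S*U)
1/(s(-17, 19) + (-8534 + L(-101, -81))) = 1/((13 + 19*(-17)) + (-8534 + (-5 - 81))) = 1/((13 - 323) + (-8534 - 86)) = 1/(-310 - 8620) = 1/(-8930) = -1/8930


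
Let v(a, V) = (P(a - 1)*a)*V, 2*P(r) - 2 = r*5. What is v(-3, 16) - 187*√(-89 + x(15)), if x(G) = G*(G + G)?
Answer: -3121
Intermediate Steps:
x(G) = 2*G² (x(G) = G*(2*G) = 2*G²)
P(r) = 1 + 5*r/2 (P(r) = 1 + (r*5)/2 = 1 + (5*r)/2 = 1 + 5*r/2)
v(a, V) = V*a*(-3/2 + 5*a/2) (v(a, V) = ((1 + 5*(a - 1)/2)*a)*V = ((1 + 5*(-1 + a)/2)*a)*V = ((1 + (-5/2 + 5*a/2))*a)*V = ((-3/2 + 5*a/2)*a)*V = (a*(-3/2 + 5*a/2))*V = V*a*(-3/2 + 5*a/2))
v(-3, 16) - 187*√(-89 + x(15)) = (½)*16*(-3)*(-3 + 5*(-3)) - 187*√(-89 + 2*15²) = (½)*16*(-3)*(-3 - 15) - 187*√(-89 + 2*225) = (½)*16*(-3)*(-18) - 187*√(-89 + 450) = 432 - 187*√361 = 432 - 187*19 = 432 - 3553 = -3121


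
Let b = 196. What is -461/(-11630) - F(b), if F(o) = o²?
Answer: -446777619/11630 ≈ -38416.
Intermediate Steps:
-461/(-11630) - F(b) = -461/(-11630) - 1*196² = -461*(-1/11630) - 1*38416 = 461/11630 - 38416 = -446777619/11630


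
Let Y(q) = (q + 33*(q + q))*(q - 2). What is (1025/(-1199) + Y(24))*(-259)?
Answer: -10985432941/1199 ≈ -9.1622e+6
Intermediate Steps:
Y(q) = 67*q*(-2 + q) (Y(q) = (q + 33*(2*q))*(-2 + q) = (q + 66*q)*(-2 + q) = (67*q)*(-2 + q) = 67*q*(-2 + q))
(1025/(-1199) + Y(24))*(-259) = (1025/(-1199) + 67*24*(-2 + 24))*(-259) = (1025*(-1/1199) + 67*24*22)*(-259) = (-1025/1199 + 35376)*(-259) = (42414799/1199)*(-259) = -10985432941/1199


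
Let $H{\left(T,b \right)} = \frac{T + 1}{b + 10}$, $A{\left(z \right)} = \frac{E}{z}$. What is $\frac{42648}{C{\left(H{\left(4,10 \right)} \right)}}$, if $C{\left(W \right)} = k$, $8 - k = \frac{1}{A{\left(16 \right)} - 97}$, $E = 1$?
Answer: $\frac{8268381}{1553} \approx 5324.1$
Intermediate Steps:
$A{\left(z \right)} = \frac{1}{z}$ ($A{\left(z \right)} = 1 \frac{1}{z} = \frac{1}{z}$)
$k = \frac{12424}{1551}$ ($k = 8 - \frac{1}{\frac{1}{16} - 97} = 8 - \frac{1}{- \frac{1551}{16}} = 8 - - \frac{16}{1551} = 8 + \frac{16}{1551} = \frac{12424}{1551} \approx 8.0103$)
$H{\left(T,b \right)} = \frac{1 + T}{10 + b}$
$C{\left(W \right)} = \frac{12424}{1551}$
$\frac{42648}{C{\left(H{\left(4,10 \right)} \right)}} = \frac{42648}{\frac{12424}{1551}} = 42648 \cdot \frac{1551}{12424} = \frac{8268381}{1553}$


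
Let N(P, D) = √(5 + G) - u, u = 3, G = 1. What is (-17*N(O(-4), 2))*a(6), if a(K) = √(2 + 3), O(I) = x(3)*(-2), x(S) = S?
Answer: 17*√5*(3 - √6) ≈ 20.927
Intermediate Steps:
O(I) = -6 (O(I) = 3*(-2) = -6)
a(K) = √5
N(P, D) = -3 + √6 (N(P, D) = √(5 + 1) - 1*3 = √6 - 3 = -3 + √6)
(-17*N(O(-4), 2))*a(6) = (-17*(-3 + √6))*√5 = (51 - 17*√6)*√5 = √5*(51 - 17*√6)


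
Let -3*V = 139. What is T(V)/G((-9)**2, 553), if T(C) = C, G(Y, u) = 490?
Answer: -139/1470 ≈ -0.094558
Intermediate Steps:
V = -139/3 (V = -1/3*139 = -139/3 ≈ -46.333)
T(V)/G((-9)**2, 553) = -139/3/490 = -139/3*1/490 = -139/1470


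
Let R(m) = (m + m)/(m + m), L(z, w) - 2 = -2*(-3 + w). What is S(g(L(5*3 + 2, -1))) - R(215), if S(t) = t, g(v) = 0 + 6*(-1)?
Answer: -7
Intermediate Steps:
L(z, w) = 8 - 2*w (L(z, w) = 2 - 2*(-3 + w) = 2 + (6 - 2*w) = 8 - 2*w)
g(v) = -6 (g(v) = 0 - 6 = -6)
R(m) = 1 (R(m) = (2*m)/((2*m)) = (2*m)*(1/(2*m)) = 1)
S(g(L(5*3 + 2, -1))) - R(215) = -6 - 1*1 = -6 - 1 = -7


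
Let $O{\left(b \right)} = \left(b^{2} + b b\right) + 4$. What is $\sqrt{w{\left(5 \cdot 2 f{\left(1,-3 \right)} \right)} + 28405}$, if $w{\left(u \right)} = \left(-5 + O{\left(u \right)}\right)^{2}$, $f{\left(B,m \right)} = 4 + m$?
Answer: $\sqrt{68006} \approx 260.78$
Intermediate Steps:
$O{\left(b \right)} = 4 + 2 b^{2}$ ($O{\left(b \right)} = \left(b^{2} + b^{2}\right) + 4 = 2 b^{2} + 4 = 4 + 2 b^{2}$)
$w{\left(u \right)} = \left(-1 + 2 u^{2}\right)^{2}$ ($w{\left(u \right)} = \left(-5 + \left(4 + 2 u^{2}\right)\right)^{2} = \left(-1 + 2 u^{2}\right)^{2}$)
$\sqrt{w{\left(5 \cdot 2 f{\left(1,-3 \right)} \right)} + 28405} = \sqrt{\left(-1 + 2 \left(5 \cdot 2 \left(4 - 3\right)\right)^{2}\right)^{2} + 28405} = \sqrt{\left(-1 + 2 \left(10 \cdot 1\right)^{2}\right)^{2} + 28405} = \sqrt{\left(-1 + 2 \cdot 10^{2}\right)^{2} + 28405} = \sqrt{\left(-1 + 2 \cdot 100\right)^{2} + 28405} = \sqrt{\left(-1 + 200\right)^{2} + 28405} = \sqrt{199^{2} + 28405} = \sqrt{39601 + 28405} = \sqrt{68006}$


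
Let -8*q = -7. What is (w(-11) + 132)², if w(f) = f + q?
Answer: 950625/64 ≈ 14854.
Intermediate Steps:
q = 7/8 (q = -⅛*(-7) = 7/8 ≈ 0.87500)
w(f) = 7/8 + f (w(f) = f + 7/8 = 7/8 + f)
(w(-11) + 132)² = ((7/8 - 11) + 132)² = (-81/8 + 132)² = (975/8)² = 950625/64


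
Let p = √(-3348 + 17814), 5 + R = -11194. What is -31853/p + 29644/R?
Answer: -29644/11199 - 31853*√14466/14466 ≈ -267.48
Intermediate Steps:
R = -11199 (R = -5 - 11194 = -11199)
p = √14466 ≈ 120.27
-31853/p + 29644/R = -31853*√14466/14466 + 29644/(-11199) = -31853*√14466/14466 + 29644*(-1/11199) = -31853*√14466/14466 - 29644/11199 = -29644/11199 - 31853*√14466/14466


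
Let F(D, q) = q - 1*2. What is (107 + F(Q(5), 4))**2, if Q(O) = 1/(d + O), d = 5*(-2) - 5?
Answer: 11881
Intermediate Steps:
d = -15 (d = -10 - 5 = -15)
Q(O) = 1/(-15 + O)
F(D, q) = -2 + q (F(D, q) = q - 2 = -2 + q)
(107 + F(Q(5), 4))**2 = (107 + (-2 + 4))**2 = (107 + 2)**2 = 109**2 = 11881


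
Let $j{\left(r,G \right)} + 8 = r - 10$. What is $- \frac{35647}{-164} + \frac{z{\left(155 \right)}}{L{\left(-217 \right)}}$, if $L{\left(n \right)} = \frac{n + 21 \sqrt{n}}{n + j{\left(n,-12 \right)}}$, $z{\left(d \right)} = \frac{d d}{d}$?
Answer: $\frac{17472783}{53956} + \frac{3390 i \sqrt{217}}{329} \approx 323.83 + 151.79 i$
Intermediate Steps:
$z{\left(d \right)} = d$ ($z{\left(d \right)} = \frac{d^{2}}{d} = d$)
$j{\left(r,G \right)} = -18 + r$ ($j{\left(r,G \right)} = -8 + \left(r - 10\right) = -8 + \left(-10 + r\right) = -18 + r$)
$L{\left(n \right)} = \frac{n + 21 \sqrt{n}}{-18 + 2 n}$ ($L{\left(n \right)} = \frac{n + 21 \sqrt{n}}{n + \left(-18 + n\right)} = \frac{n + 21 \sqrt{n}}{-18 + 2 n}$)
$- \frac{35647}{-164} + \frac{z{\left(155 \right)}}{L{\left(-217 \right)}} = - \frac{35647}{-164} + \frac{155}{\frac{1}{2} \frac{1}{-9 - 217} \left(-217 + 21 \sqrt{-217}\right)} = \left(-35647\right) \left(- \frac{1}{164}\right) + \frac{155}{\frac{1}{2} \frac{1}{-226} \left(-217 + 21 i \sqrt{217}\right)} = \frac{35647}{164} + \frac{155}{\frac{1}{2} \left(- \frac{1}{226}\right) \left(-217 + 21 i \sqrt{217}\right)} = \frac{35647}{164} + \frac{155}{\frac{217}{452} - \frac{21 i \sqrt{217}}{452}}$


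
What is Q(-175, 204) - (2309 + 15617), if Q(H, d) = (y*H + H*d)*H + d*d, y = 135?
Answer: 10405565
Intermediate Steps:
Q(H, d) = d² + H*(135*H + H*d) (Q(H, d) = (135*H + H*d)*H + d*d = H*(135*H + H*d) + d² = d² + H*(135*H + H*d))
Q(-175, 204) - (2309 + 15617) = (204² + 135*(-175)² + 204*(-175)²) - (2309 + 15617) = (41616 + 135*30625 + 204*30625) - 1*17926 = (41616 + 4134375 + 6247500) - 17926 = 10423491 - 17926 = 10405565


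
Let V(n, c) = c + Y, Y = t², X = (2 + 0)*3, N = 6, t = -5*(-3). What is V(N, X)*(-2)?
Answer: -462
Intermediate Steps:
t = 15
X = 6 (X = 2*3 = 6)
Y = 225 (Y = 15² = 225)
V(n, c) = 225 + c (V(n, c) = c + 225 = 225 + c)
V(N, X)*(-2) = (225 + 6)*(-2) = 231*(-2) = -462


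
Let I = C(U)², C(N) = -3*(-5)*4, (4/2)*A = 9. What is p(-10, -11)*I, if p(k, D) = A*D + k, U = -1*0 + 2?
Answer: -214200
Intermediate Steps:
A = 9/2 (A = (½)*9 = 9/2 ≈ 4.5000)
U = 2 (U = 0 + 2 = 2)
p(k, D) = k + 9*D/2 (p(k, D) = 9*D/2 + k = k + 9*D/2)
C(N) = 60 (C(N) = 15*4 = 60)
I = 3600 (I = 60² = 3600)
p(-10, -11)*I = (-10 + (9/2)*(-11))*3600 = (-10 - 99/2)*3600 = -119/2*3600 = -214200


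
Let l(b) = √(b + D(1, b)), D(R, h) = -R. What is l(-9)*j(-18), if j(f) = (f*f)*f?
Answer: -5832*I*√10 ≈ -18442.0*I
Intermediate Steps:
j(f) = f³ (j(f) = f²*f = f³)
l(b) = √(-1 + b) (l(b) = √(b - 1*1) = √(b - 1) = √(-1 + b))
l(-9)*j(-18) = √(-1 - 9)*(-18)³ = √(-10)*(-5832) = (I*√10)*(-5832) = -5832*I*√10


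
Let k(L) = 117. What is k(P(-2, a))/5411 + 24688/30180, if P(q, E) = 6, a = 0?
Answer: 34279457/40825995 ≈ 0.83965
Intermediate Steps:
k(P(-2, a))/5411 + 24688/30180 = 117/5411 + 24688/30180 = 117*(1/5411) + 24688*(1/30180) = 117/5411 + 6172/7545 = 34279457/40825995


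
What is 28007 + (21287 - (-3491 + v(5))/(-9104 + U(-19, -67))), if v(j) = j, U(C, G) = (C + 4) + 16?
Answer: 448719796/9103 ≈ 49294.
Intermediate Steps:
U(C, G) = 20 + C (U(C, G) = (4 + C) + 16 = 20 + C)
28007 + (21287 - (-3491 + v(5))/(-9104 + U(-19, -67))) = 28007 + (21287 - (-3491 + 5)/(-9104 + (20 - 19))) = 28007 + (21287 - (-3486)/(-9104 + 1)) = 28007 + (21287 - (-3486)/(-9103)) = 28007 + (21287 - (-3486)*(-1)/9103) = 28007 + (21287 - 1*3486/9103) = 28007 + (21287 - 3486/9103) = 28007 + 193772075/9103 = 448719796/9103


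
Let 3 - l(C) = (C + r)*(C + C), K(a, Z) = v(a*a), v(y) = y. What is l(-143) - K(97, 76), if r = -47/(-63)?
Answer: -3155710/63 ≈ -50091.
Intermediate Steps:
K(a, Z) = a² (K(a, Z) = a*a = a²)
r = 47/63 (r = -47*(-1/63) = 47/63 ≈ 0.74603)
l(C) = 3 - 2*C*(47/63 + C) (l(C) = 3 - (C + 47/63)*(C + C) = 3 - (47/63 + C)*2*C = 3 - 2*C*(47/63 + C))
l(-143) - K(97, 76) = (3 - 2*(-143)² - 94/63*(-143)) - 1*97² = (3 - 2*20449 + 13442/63) - 1*9409 = (3 - 40898 + 13442/63) - 9409 = -2562943/63 - 9409 = -3155710/63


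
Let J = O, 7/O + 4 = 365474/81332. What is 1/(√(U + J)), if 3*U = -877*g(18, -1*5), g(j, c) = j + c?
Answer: -I*√169504059813/25333143 ≈ -0.016252*I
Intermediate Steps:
g(j, c) = c + j
O = 284662/20073 (O = 7/(-4 + 365474/81332) = 7/(-4 + 365474*(1/81332)) = 7/(-4 + 182737/40666) = 7/(20073/40666) = 7*(40666/20073) = 284662/20073 ≈ 14.181)
J = 284662/20073 ≈ 14.181
U = -11401/3 (U = (-877*(-1*5 + 18))/3 = (-877*(-5 + 18))/3 = (-877*13)/3 = (⅓)*(-11401) = -11401/3 ≈ -3800.3)
1/(√(U + J)) = 1/(√(-11401/3 + 284662/20073)) = 1/(√(-25333143/6691)) = 1/(I*√169504059813/6691) = -I*√169504059813/25333143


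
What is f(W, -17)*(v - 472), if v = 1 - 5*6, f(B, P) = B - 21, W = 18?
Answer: 1503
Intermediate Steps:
f(B, P) = -21 + B
v = -29 (v = 1 - 30 = -29)
f(W, -17)*(v - 472) = (-21 + 18)*(-29 - 472) = -3*(-501) = 1503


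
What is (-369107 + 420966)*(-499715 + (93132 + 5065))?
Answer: -20822321962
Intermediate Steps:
(-369107 + 420966)*(-499715 + (93132 + 5065)) = 51859*(-499715 + 98197) = 51859*(-401518) = -20822321962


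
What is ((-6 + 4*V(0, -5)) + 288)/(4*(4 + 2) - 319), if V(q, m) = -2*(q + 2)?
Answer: -266/295 ≈ -0.90170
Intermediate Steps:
V(q, m) = -4 - 2*q (V(q, m) = -2*(2 + q) = -4 - 2*q)
((-6 + 4*V(0, -5)) + 288)/(4*(4 + 2) - 319) = ((-6 + 4*(-4 - 2*0)) + 288)/(4*(4 + 2) - 319) = ((-6 + 4*(-4 + 0)) + 288)/(4*6 - 319) = ((-6 + 4*(-4)) + 288)/(24 - 319) = ((-6 - 16) + 288)/(-295) = (-22 + 288)*(-1/295) = 266*(-1/295) = -266/295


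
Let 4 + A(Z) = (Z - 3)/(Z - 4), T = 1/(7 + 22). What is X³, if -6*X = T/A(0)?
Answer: 8/1446731091 ≈ 5.5297e-9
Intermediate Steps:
T = 1/29 ≈ 0.034483
A(Z) = -4 + (-3 + Z)/(-4 + Z) (A(Z) = -4 + (Z - 3)/(Z - 4) = -4 + (-3 + Z)/(-4 + Z))
X = 2/1131 (X = -1/(174*((13 - 3*0)/(-4 + 0))) = -1/(174*((13 + 0)/(-4))) = -1/(174*((-¼*13))) = -1/(174*(-13/4)) = -(-4)/(174*13) = -⅙*(-4/377) = 2/1131 ≈ 0.0017683)
X³ = (2/1131)³ = 8/1446731091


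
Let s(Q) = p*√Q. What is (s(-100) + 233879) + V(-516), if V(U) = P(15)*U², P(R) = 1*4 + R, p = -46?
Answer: 5292743 - 460*I ≈ 5.2927e+6 - 460.0*I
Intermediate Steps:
P(R) = 4 + R
s(Q) = -46*√Q
V(U) = 19*U² (V(U) = (4 + 15)*U² = 19*U²)
(s(-100) + 233879) + V(-516) = (-460*I + 233879) + 19*(-516)² = (-460*I + 233879) + 19*266256 = (-460*I + 233879) + 5058864 = (233879 - 460*I) + 5058864 = 5292743 - 460*I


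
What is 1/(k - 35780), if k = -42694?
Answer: -1/78474 ≈ -1.2743e-5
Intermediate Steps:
1/(k - 35780) = 1/(-42694 - 35780) = 1/(-78474) = -1/78474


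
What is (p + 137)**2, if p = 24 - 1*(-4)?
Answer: 27225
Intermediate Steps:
p = 28 (p = 24 + 4 = 28)
(p + 137)**2 = (28 + 137)**2 = 165**2 = 27225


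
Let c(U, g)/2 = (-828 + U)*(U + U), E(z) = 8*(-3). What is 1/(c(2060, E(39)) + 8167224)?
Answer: 1/18318904 ≈ 5.4588e-8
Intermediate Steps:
E(z) = -24
c(U, g) = 4*U*(-828 + U) (c(U, g) = 2*((-828 + U)*(U + U)) = 2*((-828 + U)*(2*U)) = 2*(2*U*(-828 + U)) = 4*U*(-828 + U))
1/(c(2060, E(39)) + 8167224) = 1/(4*2060*(-828 + 2060) + 8167224) = 1/(4*2060*1232 + 8167224) = 1/(10151680 + 8167224) = 1/18318904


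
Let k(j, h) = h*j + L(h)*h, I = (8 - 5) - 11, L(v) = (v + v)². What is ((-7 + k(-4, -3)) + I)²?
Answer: 12321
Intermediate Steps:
L(v) = 4*v² (L(v) = (2*v)² = 4*v²)
I = -8 (I = 3 - 11 = -8)
k(j, h) = 4*h³ + h*j (k(j, h) = h*j + (4*h²)*h = h*j + 4*h³ = 4*h³ + h*j)
((-7 + k(-4, -3)) + I)² = ((-7 - 3*(-4 + 4*(-3)²)) - 8)² = ((-7 - 3*(-4 + 4*9)) - 8)² = ((-7 - 3*(-4 + 36)) - 8)² = ((-7 - 3*32) - 8)² = ((-7 - 96) - 8)² = (-103 - 8)² = (-111)² = 12321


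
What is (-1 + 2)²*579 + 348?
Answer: 927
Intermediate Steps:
(-1 + 2)²*579 + 348 = 1²*579 + 348 = 1*579 + 348 = 579 + 348 = 927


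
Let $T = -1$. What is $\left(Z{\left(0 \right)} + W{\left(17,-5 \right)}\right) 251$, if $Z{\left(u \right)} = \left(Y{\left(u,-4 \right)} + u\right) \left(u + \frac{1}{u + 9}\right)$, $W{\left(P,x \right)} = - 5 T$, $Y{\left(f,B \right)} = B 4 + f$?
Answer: $\frac{7279}{9} \approx 808.78$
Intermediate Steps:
$Y{\left(f,B \right)} = f + 4 B$ ($Y{\left(f,B \right)} = 4 B + f = f + 4 B$)
$W{\left(P,x \right)} = 5$ ($W{\left(P,x \right)} = \left(-5\right) \left(-1\right) = 5$)
$Z{\left(u \right)} = \left(-16 + 2 u\right) \left(u + \frac{1}{9 + u}\right)$ ($Z{\left(u \right)} = \left(\left(u + 4 \left(-4\right)\right) + u\right) \left(u + \frac{1}{u + 9}\right) = \left(\left(u - 16\right) + u\right) \left(u + \frac{1}{9 + u}\right) = \left(\left(-16 + u\right) + u\right) \left(u + \frac{1}{9 + u}\right) = \left(-16 + 2 u\right) \left(u + \frac{1}{9 + u}\right)$)
$\left(Z{\left(0 \right)} + W{\left(17,-5 \right)}\right) 251 = \left(\frac{2 \left(-8 + 0^{2} + 0^{3} - 0\right)}{9 + 0} + 5\right) 251 = \left(\frac{2 \left(-8 + 0 + 0 + 0\right)}{9} + 5\right) 251 = \left(2 \cdot \frac{1}{9} \left(-8\right) + 5\right) 251 = \left(- \frac{16}{9} + 5\right) 251 = \frac{29}{9} \cdot 251 = \frac{7279}{9}$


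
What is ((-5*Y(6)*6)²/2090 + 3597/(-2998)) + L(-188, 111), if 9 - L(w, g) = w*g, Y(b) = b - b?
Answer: 62585649/2998 ≈ 20876.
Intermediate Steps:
Y(b) = 0
L(w, g) = 9 - g*w (L(w, g) = 9 - w*g = 9 - g*w)
((-5*Y(6)*6)²/2090 + 3597/(-2998)) + L(-188, 111) = ((-5*0*6)²/2090 + 3597/(-2998)) + (9 - 1*111*(-188)) = ((0*6)²*(1/2090) + 3597*(-1/2998)) + (9 + 20868) = (0²*(1/2090) - 3597/2998) + 20877 = (0*(1/2090) - 3597/2998) + 20877 = (0 - 3597/2998) + 20877 = -3597/2998 + 20877 = 62585649/2998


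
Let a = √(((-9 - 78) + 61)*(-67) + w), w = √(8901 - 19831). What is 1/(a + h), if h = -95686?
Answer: -1/(95686 - √(1742 + I*√10930)) ≈ -1.0455e-5 - 1.3685e-10*I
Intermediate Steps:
w = I*√10930 (w = √(-10930) = I*√10930 ≈ 104.55*I)
a = √(1742 + I*√10930) (a = √(((-9 - 78) + 61)*(-67) + I*√10930) = √((-87 + 61)*(-67) + I*√10930) = √(-26*(-67) + I*√10930) = √(1742 + I*√10930) ≈ 41.756 + 1.2519*I)
1/(a + h) = 1/(√(1742 + I*√10930) - 95686) = 1/(-95686 + √(1742 + I*√10930))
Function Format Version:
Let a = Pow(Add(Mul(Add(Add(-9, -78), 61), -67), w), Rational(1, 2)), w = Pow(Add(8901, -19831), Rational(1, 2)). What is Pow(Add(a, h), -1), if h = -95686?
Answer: Mul(-1, Pow(Add(95686, Mul(-1, Pow(Add(1742, Mul(I, Pow(10930, Rational(1, 2)))), Rational(1, 2)))), -1)) ≈ Add(-1.0455e-5, Mul(-1.3685e-10, I))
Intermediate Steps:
w = Mul(I, Pow(10930, Rational(1, 2))) (w = Pow(-10930, Rational(1, 2)) = Mul(I, Pow(10930, Rational(1, 2))) ≈ Mul(104.55, I))
a = Pow(Add(1742, Mul(I, Pow(10930, Rational(1, 2)))), Rational(1, 2)) (a = Pow(Add(Mul(Add(Add(-9, -78), 61), -67), Mul(I, Pow(10930, Rational(1, 2)))), Rational(1, 2)) = Pow(Add(Mul(Add(-87, 61), -67), Mul(I, Pow(10930, Rational(1, 2)))), Rational(1, 2)) = Pow(Add(Mul(-26, -67), Mul(I, Pow(10930, Rational(1, 2)))), Rational(1, 2)) = Pow(Add(1742, Mul(I, Pow(10930, Rational(1, 2)))), Rational(1, 2)) ≈ Add(41.756, Mul(1.2519, I)))
Pow(Add(a, h), -1) = Pow(Add(Pow(Add(1742, Mul(I, Pow(10930, Rational(1, 2)))), Rational(1, 2)), -95686), -1) = Pow(Add(-95686, Pow(Add(1742, Mul(I, Pow(10930, Rational(1, 2)))), Rational(1, 2))), -1)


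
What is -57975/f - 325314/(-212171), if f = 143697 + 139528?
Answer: 3193457757/2403685259 ≈ 1.3286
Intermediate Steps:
f = 283225
-57975/f - 325314/(-212171) = -57975/283225 - 325314/(-212171) = -57975*1/283225 - 325314*(-1/212171) = -2319/11329 + 325314/212171 = 3193457757/2403685259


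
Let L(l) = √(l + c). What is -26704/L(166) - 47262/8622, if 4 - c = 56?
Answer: -7877/1437 - 13352*√114/57 ≈ -2506.5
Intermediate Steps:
c = -52 (c = 4 - 1*56 = 4 - 56 = -52)
L(l) = √(-52 + l) (L(l) = √(l - 52) = √(-52 + l))
-26704/L(166) - 47262/8622 = -26704/√(-52 + 166) - 47262/8622 = -26704*√114/114 - 47262*1/8622 = -13352*√114/57 - 7877/1437 = -7877/1437 - 13352*√114/57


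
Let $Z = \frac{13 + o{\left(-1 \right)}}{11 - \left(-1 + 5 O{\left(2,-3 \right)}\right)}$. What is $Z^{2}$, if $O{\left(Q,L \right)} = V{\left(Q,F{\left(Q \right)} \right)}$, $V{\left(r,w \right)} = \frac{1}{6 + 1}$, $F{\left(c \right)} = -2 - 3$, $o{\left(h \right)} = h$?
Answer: $\frac{7056}{6241} \approx 1.1306$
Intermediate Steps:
$F{\left(c \right)} = -5$
$V{\left(r,w \right)} = \frac{1}{7}$
$O{\left(Q,L \right)} = \frac{1}{7}$
$Z = \frac{84}{79}$ ($Z = \frac{13 - 1}{11 + \left(\left(-5\right) \frac{1}{7} + 1\right)} = \frac{12}{11 + \left(- \frac{5}{7} + 1\right)} = \frac{12}{11 + \frac{2}{7}} = \frac{12}{\frac{79}{7}} = 12 \cdot \frac{7}{79} = \frac{84}{79} \approx 1.0633$)
$Z^{2} = \left(\frac{84}{79}\right)^{2} = \frac{7056}{6241}$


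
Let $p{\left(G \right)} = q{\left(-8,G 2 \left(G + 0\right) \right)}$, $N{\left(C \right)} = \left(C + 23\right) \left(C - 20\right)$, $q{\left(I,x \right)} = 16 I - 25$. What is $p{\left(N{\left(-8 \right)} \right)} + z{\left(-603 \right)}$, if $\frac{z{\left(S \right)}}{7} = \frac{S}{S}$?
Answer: $-146$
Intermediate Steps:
$z{\left(S \right)} = 7$ ($z{\left(S \right)} = 7 \frac{S}{S} = 7 \cdot 1 = 7$)
$q{\left(I,x \right)} = -25 + 16 I$
$N{\left(C \right)} = \left(-20 + C\right) \left(23 + C\right)$ ($N{\left(C \right)} = \left(23 + C\right) \left(-20 + C\right) = \left(-20 + C\right) \left(23 + C\right)$)
$p{\left(G \right)} = -153$ ($p{\left(G \right)} = -25 + 16 \left(-8\right) = -25 - 128 = -153$)
$p{\left(N{\left(-8 \right)} \right)} + z{\left(-603 \right)} = -153 + 7 = -146$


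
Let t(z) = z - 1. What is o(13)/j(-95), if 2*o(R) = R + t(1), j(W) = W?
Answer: -13/190 ≈ -0.068421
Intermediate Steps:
t(z) = -1 + z
o(R) = R/2 (o(R) = (R + (-1 + 1))/2 = (R + 0)/2 = R/2)
o(13)/j(-95) = ((1/2)*13)/(-95) = (13/2)*(-1/95) = -13/190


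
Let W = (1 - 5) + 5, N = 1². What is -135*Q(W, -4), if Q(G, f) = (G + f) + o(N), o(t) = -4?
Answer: 945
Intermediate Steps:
N = 1
W = 1 (W = -4 + 5 = 1)
Q(G, f) = -4 + G + f (Q(G, f) = (G + f) - 4 = -4 + G + f)
-135*Q(W, -4) = -135*(-4 + 1 - 4) = -135*(-7) = 945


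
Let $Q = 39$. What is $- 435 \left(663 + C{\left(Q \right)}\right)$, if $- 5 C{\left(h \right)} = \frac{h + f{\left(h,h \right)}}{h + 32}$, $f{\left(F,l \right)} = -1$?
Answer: $- \frac{20473449}{71} \approx -2.8836 \cdot 10^{5}$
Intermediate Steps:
$C{\left(h \right)} = - \frac{-1 + h}{5 \left(32 + h\right)}$ ($C{\left(h \right)} = - \frac{\left(h - 1\right) \frac{1}{h + 32}}{5} = - \frac{\left(-1 + h\right) \frac{1}{32 + h}}{5} = - \frac{\frac{1}{32 + h} \left(-1 + h\right)}{5} = - \frac{-1 + h}{5 \left(32 + h\right)}$)
$- 435 \left(663 + C{\left(Q \right)}\right) = - 435 \left(663 + \frac{1 - 39}{5 \left(32 + 39\right)}\right) = - 435 \left(663 + \frac{1 - 39}{5 \cdot 71}\right) = - 435 \left(663 + \frac{1}{5} \cdot \frac{1}{71} \left(-38\right)\right) = - 435 \left(663 - \frac{38}{355}\right) = \left(-435\right) \frac{235327}{355} = - \frac{20473449}{71}$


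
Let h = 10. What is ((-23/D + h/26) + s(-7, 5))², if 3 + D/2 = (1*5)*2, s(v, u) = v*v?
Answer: 75498721/33124 ≈ 2279.3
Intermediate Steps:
s(v, u) = v²
D = 14 (D = -6 + 2*((1*5)*2) = -6 + 2*(5*2) = -6 + 2*10 = -6 + 20 = 14)
((-23/D + h/26) + s(-7, 5))² = ((-23/14 + 10/26) + (-7)²)² = ((-23*1/14 + 10*(1/26)) + 49)² = ((-23/14 + 5/13) + 49)² = (-229/182 + 49)² = (8689/182)² = 75498721/33124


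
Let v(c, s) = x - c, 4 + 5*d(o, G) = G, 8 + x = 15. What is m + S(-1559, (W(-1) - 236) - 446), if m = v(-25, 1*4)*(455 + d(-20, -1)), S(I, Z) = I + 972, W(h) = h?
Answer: 13941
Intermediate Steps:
x = 7 (x = -8 + 15 = 7)
d(o, G) = -⅘ + G/5
v(c, s) = 7 - c
S(I, Z) = 972 + I
m = 14528 (m = (7 - 1*(-25))*(455 + (-⅘ + (⅕)*(-1))) = (7 + 25)*(455 + (-⅘ - ⅕)) = 32*(455 - 1) = 32*454 = 14528)
m + S(-1559, (W(-1) - 236) - 446) = 14528 + (972 - 1559) = 14528 - 587 = 13941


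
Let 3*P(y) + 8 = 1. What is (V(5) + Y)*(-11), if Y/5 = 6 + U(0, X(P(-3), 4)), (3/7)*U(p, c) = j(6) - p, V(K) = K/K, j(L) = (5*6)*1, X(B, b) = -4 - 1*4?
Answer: -4191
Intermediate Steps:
P(y) = -7/3 (P(y) = -8/3 + (⅓)*1 = -8/3 + ⅓ = -7/3)
X(B, b) = -8 (X(B, b) = -4 - 4 = -8)
j(L) = 30 (j(L) = 30*1 = 30)
V(K) = 1
U(p, c) = 70 - 7*p/3 (U(p, c) = 7*(30 - p)/3 = 70 - 7*p/3)
Y = 380 (Y = 5*(6 + (70 - 7/3*0)) = 5*(6 + (70 + 0)) = 5*(6 + 70) = 5*76 = 380)
(V(5) + Y)*(-11) = (1 + 380)*(-11) = 381*(-11) = -4191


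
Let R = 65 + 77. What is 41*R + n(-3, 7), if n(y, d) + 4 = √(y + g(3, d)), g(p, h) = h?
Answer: 5820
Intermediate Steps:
n(y, d) = -4 + √(d + y) (n(y, d) = -4 + √(y + d) = -4 + √(d + y))
R = 142
41*R + n(-3, 7) = 41*142 + (-4 + √(7 - 3)) = 5822 + (-4 + √4) = 5822 + (-4 + 2) = 5822 - 2 = 5820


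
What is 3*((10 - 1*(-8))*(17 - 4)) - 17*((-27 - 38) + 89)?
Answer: 294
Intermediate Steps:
3*((10 - 1*(-8))*(17 - 4)) - 17*((-27 - 38) + 89) = 3*((10 + 8)*13) - 17*(-65 + 89) = 3*(18*13) - 17*24 = 3*234 - 408 = 702 - 408 = 294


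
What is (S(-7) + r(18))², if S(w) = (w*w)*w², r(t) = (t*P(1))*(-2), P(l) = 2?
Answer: 5424241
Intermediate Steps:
r(t) = -4*t (r(t) = (t*2)*(-2) = (2*t)*(-2) = -4*t)
S(w) = w⁴ (S(w) = w²*w² = w⁴)
(S(-7) + r(18))² = ((-7)⁴ - 4*18)² = (2401 - 72)² = 2329² = 5424241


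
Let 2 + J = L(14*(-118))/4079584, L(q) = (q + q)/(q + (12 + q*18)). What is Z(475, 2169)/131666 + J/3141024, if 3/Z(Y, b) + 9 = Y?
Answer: -151054063873958641/256964445225397356414976 ≈ -5.8784e-7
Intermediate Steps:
Z(Y, b) = 3/(-9 + Y)
L(q) = 2*q/(12 + 19*q) (L(q) = (2*q)/(q + (12 + 18*q)) = (2*q)/(12 + 19*q) = 2*q/(12 + 19*q))
J = -32000256483/16000128448 (J = -2 + (2*(14*(-118))/(12 + 19*(14*(-118))))/4079584 = -2 + (2*(-1652)/(12 + 19*(-1652)))*(1/4079584) = -2 + (2*(-1652)/(12 - 31388))*(1/4079584) = -2 + (2*(-1652)/(-31376))*(1/4079584) = -2 + (2*(-1652)*(-1/31376))*(1/4079584) = -2 + (413/3922)*(1/4079584) = -2 + 413/16000128448 = -32000256483/16000128448 ≈ -2.0000)
Z(475, 2169)/131666 + J/3141024 = (3/(-9 + 475))/131666 - 32000256483/16000128448/3141024 = (3/466)*(1/131666) - 32000256483/16000128448*1/3141024 = (3*(1/466))*(1/131666) - 10666752161/16752262486083584 = (3/466)*(1/131666) - 10666752161/16752262486083584 = 3/61356356 - 10666752161/16752262486083584 = -151054063873958641/256964445225397356414976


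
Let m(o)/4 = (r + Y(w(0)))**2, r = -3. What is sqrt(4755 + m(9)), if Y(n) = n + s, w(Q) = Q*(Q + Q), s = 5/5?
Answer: sqrt(4771) ≈ 69.072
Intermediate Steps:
s = 1 (s = 5*(1/5) = 1)
w(Q) = 2*Q**2 (w(Q) = Q*(2*Q) = 2*Q**2)
Y(n) = 1 + n (Y(n) = n + 1 = 1 + n)
m(o) = 16 (m(o) = 4*(-3 + (1 + 2*0**2))**2 = 4*(-3 + (1 + 2*0))**2 = 4*(-3 + (1 + 0))**2 = 4*(-3 + 1)**2 = 4*(-2)**2 = 4*4 = 16)
sqrt(4755 + m(9)) = sqrt(4755 + 16) = sqrt(4771)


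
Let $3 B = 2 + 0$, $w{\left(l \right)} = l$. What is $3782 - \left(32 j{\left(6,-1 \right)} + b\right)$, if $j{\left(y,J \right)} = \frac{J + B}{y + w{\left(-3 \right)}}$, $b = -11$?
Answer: $\frac{34169}{9} \approx 3796.6$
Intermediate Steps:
$B = \frac{2}{3}$ ($B = \frac{2 + 0}{3} = \frac{1}{3} \cdot 2 = \frac{2}{3} \approx 0.66667$)
$j{\left(y,J \right)} = \frac{\frac{2}{3} + J}{-3 + y}$ ($j{\left(y,J \right)} = \frac{J + \frac{2}{3}}{y - 3} = \frac{\frac{2}{3} + J}{-3 + y}$)
$3782 - \left(32 j{\left(6,-1 \right)} + b\right) = 3782 - \left(32 \frac{\frac{2}{3} - 1}{-3 + 6} - 11\right) = 3782 - \left(32 \cdot \frac{1}{3} \left(- \frac{1}{3}\right) - 11\right) = 3782 - \left(32 \left(- \frac{1}{9}\right) - 11\right) = 3782 - \left(- \frac{32}{9} - 11\right) = 3782 - - \frac{131}{9} = 3782 + \frac{131}{9} = \frac{34169}{9}$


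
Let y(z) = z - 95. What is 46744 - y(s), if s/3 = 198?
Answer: 46245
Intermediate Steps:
s = 594 (s = 3*198 = 594)
y(z) = -95 + z
46744 - y(s) = 46744 - (-95 + 594) = 46744 - 1*499 = 46744 - 499 = 46245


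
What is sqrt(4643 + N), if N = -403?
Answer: 4*sqrt(265) ≈ 65.115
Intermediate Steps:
sqrt(4643 + N) = sqrt(4643 - 403) = sqrt(4240) = 4*sqrt(265)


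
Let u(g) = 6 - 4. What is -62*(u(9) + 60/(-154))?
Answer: -7688/77 ≈ -99.844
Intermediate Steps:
u(g) = 2
-62*(u(9) + 60/(-154)) = -62*(2 + 60/(-154)) = -62*(2 + 60*(-1/154)) = -62*(2 - 30/77) = -62*124/77 = -7688/77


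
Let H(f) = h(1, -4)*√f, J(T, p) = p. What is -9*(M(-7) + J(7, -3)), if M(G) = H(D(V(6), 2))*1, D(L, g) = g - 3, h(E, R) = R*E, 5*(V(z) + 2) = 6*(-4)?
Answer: 27 + 36*I ≈ 27.0 + 36.0*I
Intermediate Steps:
V(z) = -34/5 (V(z) = -2 + (6*(-4))/5 = -2 + (⅕)*(-24) = -2 - 24/5 = -34/5)
h(E, R) = E*R
D(L, g) = -3 + g
H(f) = -4*√f (H(f) = (1*(-4))*√f = -4*√f)
M(G) = -4*I (M(G) = -4*√(-3 + 2)*1 = -4*I*1 = -4*I)
-9*(M(-7) + J(7, -3)) = -9*(-4*I - 3) = -9*(-3 - 4*I) = 27 + 36*I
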